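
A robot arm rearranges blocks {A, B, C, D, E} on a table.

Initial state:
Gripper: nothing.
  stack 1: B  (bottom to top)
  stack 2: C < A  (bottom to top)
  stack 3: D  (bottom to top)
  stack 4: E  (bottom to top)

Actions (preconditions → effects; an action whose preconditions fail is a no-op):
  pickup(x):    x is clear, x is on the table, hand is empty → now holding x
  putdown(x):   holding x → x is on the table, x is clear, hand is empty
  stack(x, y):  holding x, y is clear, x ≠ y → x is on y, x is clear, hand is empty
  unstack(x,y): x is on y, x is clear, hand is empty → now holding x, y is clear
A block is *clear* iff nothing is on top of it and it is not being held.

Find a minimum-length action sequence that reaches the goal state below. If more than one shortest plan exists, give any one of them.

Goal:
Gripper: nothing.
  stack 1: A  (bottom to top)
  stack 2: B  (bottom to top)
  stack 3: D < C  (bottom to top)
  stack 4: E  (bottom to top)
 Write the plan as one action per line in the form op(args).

step 1 (unstack(A, C)): towers=[B; C; D; E] holding=A
step 2 (putdown(A)): towers=[A; B; C; D; E] holding=-
step 3 (pickup(C)): towers=[A; B; D; E] holding=C
step 4 (stack(C, D)): towers=[A; B; D/C; E] holding=-
goal check: towers=[A; B; D/C; E] holding=- — reached (length 4, optimal by BFS)

unstack(A, C)
putdown(A)
pickup(C)
stack(C, D)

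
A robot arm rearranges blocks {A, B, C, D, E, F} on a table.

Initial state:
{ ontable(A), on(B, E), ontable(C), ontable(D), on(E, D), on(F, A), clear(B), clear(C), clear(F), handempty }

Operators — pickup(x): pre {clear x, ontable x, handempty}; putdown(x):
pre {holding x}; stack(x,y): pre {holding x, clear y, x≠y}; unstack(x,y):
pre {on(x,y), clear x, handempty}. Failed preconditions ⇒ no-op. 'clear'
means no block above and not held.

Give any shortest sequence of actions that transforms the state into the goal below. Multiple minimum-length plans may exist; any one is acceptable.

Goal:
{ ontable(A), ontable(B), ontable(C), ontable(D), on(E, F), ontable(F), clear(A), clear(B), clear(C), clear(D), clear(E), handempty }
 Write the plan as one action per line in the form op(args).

step 1 (unstack(B, E)): towers=[A/F; C; D/E] holding=B
step 2 (putdown(B)): towers=[A/F; B; C; D/E] holding=-
step 3 (unstack(F, A)): towers=[A; B; C; D/E] holding=F
step 4 (putdown(F)): towers=[A; B; C; D/E; F] holding=-
step 5 (unstack(E, D)): towers=[A; B; C; D; F] holding=E
step 6 (stack(E, F)): towers=[A; B; C; D; F/E] holding=-
goal check: towers=[A; B; C; D; F/E] holding=- — reached (length 6, optimal by BFS)

unstack(B, E)
putdown(B)
unstack(F, A)
putdown(F)
unstack(E, D)
stack(E, F)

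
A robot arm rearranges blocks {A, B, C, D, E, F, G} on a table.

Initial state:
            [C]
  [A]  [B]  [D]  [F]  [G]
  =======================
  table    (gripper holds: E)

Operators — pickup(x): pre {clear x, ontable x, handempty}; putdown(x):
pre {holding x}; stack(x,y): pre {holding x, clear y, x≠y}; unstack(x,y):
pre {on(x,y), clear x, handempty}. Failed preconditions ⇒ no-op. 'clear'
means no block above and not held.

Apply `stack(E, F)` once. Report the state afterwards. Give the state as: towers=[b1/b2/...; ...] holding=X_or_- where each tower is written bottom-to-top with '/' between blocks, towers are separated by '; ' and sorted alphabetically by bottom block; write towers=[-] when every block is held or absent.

towers=[A; B; D/C; F/E; G] holding=-

before: towers=[A; B; D/C; F; G] holding=E
pre[stack(E, F)]: holding(E) yes, clear(F) yes, E≠F yes
all met → apply stack(E, F)
after:  towers=[A; B; D/C; F/E; G] holding=-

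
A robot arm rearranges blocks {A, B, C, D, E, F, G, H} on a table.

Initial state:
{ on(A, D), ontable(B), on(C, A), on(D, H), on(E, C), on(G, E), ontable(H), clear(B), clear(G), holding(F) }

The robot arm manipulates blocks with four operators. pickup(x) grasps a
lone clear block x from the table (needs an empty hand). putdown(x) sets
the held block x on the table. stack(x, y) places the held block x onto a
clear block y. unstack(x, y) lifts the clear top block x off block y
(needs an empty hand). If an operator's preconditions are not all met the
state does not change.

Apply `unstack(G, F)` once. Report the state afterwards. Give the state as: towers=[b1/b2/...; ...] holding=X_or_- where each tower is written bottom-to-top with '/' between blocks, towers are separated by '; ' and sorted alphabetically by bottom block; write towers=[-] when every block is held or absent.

before: towers=[B; H/D/A/C/E/G] holding=F
pre[unstack(G, F)]: on(G,F) ✗, clear(G) ✓, handempty ✗
on(G,F), handempty unmet → unstack(G, F) is a no-op
after:  towers=[B; H/D/A/C/E/G] holding=F

towers=[B; H/D/A/C/E/G] holding=F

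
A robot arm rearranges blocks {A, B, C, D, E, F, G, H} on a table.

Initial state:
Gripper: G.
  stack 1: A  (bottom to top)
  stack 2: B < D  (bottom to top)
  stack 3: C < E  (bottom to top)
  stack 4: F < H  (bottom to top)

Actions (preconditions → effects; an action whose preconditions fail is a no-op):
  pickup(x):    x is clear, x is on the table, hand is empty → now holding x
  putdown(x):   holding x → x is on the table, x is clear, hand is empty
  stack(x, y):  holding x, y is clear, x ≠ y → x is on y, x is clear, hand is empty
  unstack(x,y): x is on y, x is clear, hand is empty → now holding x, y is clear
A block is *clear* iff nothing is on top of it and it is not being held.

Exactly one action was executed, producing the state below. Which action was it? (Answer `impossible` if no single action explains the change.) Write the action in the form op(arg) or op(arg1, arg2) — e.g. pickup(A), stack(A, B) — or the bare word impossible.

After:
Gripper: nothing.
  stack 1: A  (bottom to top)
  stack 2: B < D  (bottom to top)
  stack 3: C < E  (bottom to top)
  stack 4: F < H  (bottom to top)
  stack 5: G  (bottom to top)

putdown(G)

target: towers=[A; B/D; C/E; F/H; G] holding=-
        putdown(G) → towers=[A; B/D; C/E; F/H; G] holding=-  ← match
       stack(G, A) → towers=[A/G; B/D; C/E; F/H] holding=-
       stack(G, E) → towers=[A; B/D; C/E/G; F/H] holding=-
       stack(G, H) → towers=[A; B/D; C/E; F/H/G] holding=-
       stack(G, D) → towers=[A; B/D/G; C/E; F/H] holding=-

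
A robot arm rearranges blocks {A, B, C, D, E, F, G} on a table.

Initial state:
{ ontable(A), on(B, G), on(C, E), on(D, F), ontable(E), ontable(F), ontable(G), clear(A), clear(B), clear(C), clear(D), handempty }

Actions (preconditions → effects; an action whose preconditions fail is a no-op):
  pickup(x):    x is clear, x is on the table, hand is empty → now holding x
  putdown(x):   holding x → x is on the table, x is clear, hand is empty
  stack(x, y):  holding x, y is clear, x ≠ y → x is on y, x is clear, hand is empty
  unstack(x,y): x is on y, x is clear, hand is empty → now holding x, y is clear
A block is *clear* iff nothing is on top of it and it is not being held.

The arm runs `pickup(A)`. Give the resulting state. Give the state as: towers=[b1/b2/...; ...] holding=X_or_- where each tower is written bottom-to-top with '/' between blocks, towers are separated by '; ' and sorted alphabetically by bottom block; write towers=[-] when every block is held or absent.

towers=[E/C; F/D; G/B] holding=A

before: towers=[A; E/C; F/D; G/B] holding=-
pre[pickup(A)]: clear(A) yes, ontable(A) yes, handempty yes
all met → apply pickup(A)
after:  towers=[E/C; F/D; G/B] holding=A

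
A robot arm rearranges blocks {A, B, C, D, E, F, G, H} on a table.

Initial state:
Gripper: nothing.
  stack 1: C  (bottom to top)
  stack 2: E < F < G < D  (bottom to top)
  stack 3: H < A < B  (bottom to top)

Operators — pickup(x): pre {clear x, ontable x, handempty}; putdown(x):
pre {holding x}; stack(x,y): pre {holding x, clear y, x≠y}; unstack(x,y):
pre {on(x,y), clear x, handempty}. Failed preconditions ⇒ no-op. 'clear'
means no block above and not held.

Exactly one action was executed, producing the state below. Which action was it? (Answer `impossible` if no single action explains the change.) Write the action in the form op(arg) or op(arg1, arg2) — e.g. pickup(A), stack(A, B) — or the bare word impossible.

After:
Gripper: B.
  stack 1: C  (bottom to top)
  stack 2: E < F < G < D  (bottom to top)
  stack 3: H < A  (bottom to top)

unstack(B, A)

target: towers=[C; E/F/G/D; H/A] holding=B
     unstack(B, A) → towers=[C; E/F/G/D; H/A] holding=B  ← match
     unstack(D, G) → towers=[C; E/F/G; H/A/B] holding=D
         pickup(C) → towers=[E/F/G/D; H/A/B] holding=C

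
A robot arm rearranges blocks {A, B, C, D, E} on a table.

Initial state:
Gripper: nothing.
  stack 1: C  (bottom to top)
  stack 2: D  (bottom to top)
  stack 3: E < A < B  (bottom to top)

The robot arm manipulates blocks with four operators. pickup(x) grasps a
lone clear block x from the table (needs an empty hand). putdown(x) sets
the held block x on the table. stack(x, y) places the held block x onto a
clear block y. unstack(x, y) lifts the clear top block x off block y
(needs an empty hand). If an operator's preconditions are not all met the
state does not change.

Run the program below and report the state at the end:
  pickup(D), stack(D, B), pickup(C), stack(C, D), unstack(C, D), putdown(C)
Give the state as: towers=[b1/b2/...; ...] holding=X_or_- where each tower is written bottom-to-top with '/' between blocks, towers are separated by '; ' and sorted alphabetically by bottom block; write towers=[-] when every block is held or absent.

step 1 (pickup(D)): towers=[C; E/A/B] holding=D
step 2 (stack(D, B)): towers=[C; E/A/B/D] holding=-
step 3 (pickup(C)): towers=[E/A/B/D] holding=C
step 4 (stack(C, D)): towers=[E/A/B/D/C] holding=-
step 5 (unstack(C, D)): towers=[E/A/B/D] holding=C
step 6 (putdown(C)): towers=[C; E/A/B/D] holding=-

towers=[C; E/A/B/D] holding=-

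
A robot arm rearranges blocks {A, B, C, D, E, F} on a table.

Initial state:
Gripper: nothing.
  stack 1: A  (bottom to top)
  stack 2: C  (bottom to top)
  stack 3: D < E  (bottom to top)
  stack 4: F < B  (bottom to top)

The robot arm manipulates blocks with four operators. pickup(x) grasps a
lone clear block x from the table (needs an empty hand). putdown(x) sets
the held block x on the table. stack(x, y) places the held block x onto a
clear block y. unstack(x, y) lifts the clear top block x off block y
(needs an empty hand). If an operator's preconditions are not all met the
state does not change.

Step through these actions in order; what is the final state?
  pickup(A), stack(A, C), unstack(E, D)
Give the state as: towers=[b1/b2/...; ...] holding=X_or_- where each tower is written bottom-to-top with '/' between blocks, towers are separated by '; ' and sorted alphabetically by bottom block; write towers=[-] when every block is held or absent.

towers=[C/A; D; F/B] holding=E

step 1 (pickup(A)): towers=[C; D/E; F/B] holding=A
step 2 (stack(A, C)): towers=[C/A; D/E; F/B] holding=-
step 3 (unstack(E, D)): towers=[C/A; D; F/B] holding=E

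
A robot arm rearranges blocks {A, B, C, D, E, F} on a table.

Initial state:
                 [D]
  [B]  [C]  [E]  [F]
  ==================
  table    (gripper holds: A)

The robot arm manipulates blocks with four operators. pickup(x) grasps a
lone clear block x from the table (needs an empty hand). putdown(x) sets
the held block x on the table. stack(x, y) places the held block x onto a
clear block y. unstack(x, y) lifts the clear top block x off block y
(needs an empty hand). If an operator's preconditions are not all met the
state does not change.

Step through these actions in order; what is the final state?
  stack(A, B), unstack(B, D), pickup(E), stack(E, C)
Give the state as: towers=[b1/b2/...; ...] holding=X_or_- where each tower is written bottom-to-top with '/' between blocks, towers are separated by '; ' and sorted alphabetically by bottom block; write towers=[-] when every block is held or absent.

towers=[B/A; C/E; F/D] holding=-

step 1 (stack(A, B)): towers=[B/A; C; E; F/D] holding=-
step 2 (unstack(B, D)) [no-op]: towers=[B/A; C; E; F/D] holding=-
step 3 (pickup(E)): towers=[B/A; C; F/D] holding=E
step 4 (stack(E, C)): towers=[B/A; C/E; F/D] holding=-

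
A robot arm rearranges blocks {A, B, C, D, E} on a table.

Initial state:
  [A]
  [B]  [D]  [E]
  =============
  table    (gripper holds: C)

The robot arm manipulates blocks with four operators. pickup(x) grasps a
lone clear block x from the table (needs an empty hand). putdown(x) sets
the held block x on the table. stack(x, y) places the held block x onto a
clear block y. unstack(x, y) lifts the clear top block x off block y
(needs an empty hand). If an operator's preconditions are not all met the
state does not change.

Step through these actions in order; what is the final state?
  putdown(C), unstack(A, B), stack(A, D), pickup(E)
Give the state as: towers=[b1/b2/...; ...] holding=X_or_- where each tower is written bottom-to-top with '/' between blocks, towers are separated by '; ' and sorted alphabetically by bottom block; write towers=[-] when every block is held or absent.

step 1 (putdown(C)): towers=[B/A; C; D; E] holding=-
step 2 (unstack(A, B)): towers=[B; C; D; E] holding=A
step 3 (stack(A, D)): towers=[B; C; D/A; E] holding=-
step 4 (pickup(E)): towers=[B; C; D/A] holding=E

towers=[B; C; D/A] holding=E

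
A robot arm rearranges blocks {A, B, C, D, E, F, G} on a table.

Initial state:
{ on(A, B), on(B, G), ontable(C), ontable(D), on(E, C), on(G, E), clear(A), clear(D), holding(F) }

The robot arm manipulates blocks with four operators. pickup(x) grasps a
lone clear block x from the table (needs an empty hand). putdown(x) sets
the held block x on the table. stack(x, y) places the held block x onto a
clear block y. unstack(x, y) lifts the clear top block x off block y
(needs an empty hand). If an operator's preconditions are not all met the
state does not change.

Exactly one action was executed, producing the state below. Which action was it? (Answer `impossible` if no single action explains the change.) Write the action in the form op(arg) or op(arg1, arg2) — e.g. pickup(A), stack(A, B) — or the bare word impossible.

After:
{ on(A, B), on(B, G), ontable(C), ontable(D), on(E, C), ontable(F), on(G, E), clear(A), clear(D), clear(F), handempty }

putdown(F)

target: towers=[C/E/G/B/A; D; F] holding=-
        putdown(F) → towers=[C/E/G/B/A; D; F] holding=-  ← match
       stack(F, D) → towers=[C/E/G/B/A; D/F] holding=-
       stack(F, A) → towers=[C/E/G/B/A/F; D] holding=-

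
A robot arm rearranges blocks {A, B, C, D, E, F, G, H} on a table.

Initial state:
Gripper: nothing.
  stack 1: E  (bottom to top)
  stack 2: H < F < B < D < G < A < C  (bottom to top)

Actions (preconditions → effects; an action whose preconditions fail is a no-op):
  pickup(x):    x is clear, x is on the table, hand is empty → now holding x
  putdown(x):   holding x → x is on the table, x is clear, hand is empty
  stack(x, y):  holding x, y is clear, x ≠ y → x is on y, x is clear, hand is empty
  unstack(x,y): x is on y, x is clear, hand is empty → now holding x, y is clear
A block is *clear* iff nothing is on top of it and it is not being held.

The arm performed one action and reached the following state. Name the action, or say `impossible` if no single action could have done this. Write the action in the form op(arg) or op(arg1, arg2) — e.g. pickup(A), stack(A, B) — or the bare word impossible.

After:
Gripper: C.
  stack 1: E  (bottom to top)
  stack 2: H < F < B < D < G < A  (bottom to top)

unstack(C, A)

target: towers=[E; H/F/B/D/G/A] holding=C
         pickup(E) → towers=[H/F/B/D/G/A/C] holding=E
     unstack(C, A) → towers=[E; H/F/B/D/G/A] holding=C  ← match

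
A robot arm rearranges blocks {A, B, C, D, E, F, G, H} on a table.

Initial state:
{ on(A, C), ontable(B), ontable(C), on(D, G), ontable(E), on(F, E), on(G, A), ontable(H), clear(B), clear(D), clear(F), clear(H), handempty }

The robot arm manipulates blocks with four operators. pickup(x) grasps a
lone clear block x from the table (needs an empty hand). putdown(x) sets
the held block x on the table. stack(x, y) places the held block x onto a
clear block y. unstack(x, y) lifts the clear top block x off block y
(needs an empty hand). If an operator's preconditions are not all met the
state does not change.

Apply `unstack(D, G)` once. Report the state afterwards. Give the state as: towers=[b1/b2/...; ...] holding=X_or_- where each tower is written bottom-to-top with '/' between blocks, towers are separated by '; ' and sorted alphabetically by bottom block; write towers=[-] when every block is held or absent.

before: towers=[B; C/A/G/D; E/F; H] holding=-
pre[unstack(D, G)]: on(D,G) ok, clear(D) ok, handempty ok
all met → apply unstack(D, G)
after:  towers=[B; C/A/G; E/F; H] holding=D

towers=[B; C/A/G; E/F; H] holding=D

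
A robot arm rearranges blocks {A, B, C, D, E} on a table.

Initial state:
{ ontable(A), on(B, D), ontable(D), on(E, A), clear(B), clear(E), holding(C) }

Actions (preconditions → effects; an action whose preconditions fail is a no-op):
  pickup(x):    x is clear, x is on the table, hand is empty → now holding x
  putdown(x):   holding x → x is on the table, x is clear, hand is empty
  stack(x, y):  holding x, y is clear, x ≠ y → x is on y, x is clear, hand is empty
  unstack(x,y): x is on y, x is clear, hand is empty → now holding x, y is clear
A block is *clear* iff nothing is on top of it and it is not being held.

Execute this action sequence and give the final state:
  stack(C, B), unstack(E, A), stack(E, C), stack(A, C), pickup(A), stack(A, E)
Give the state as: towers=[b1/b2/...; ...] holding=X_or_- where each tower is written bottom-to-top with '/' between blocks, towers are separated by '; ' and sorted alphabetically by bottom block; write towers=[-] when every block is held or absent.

step 1 (stack(C, B)): towers=[A/E; D/B/C] holding=-
step 2 (unstack(E, A)): towers=[A; D/B/C] holding=E
step 3 (stack(E, C)): towers=[A; D/B/C/E] holding=-
step 4 (stack(A, C)) [no-op]: towers=[A; D/B/C/E] holding=-
step 5 (pickup(A)): towers=[D/B/C/E] holding=A
step 6 (stack(A, E)): towers=[D/B/C/E/A] holding=-

towers=[D/B/C/E/A] holding=-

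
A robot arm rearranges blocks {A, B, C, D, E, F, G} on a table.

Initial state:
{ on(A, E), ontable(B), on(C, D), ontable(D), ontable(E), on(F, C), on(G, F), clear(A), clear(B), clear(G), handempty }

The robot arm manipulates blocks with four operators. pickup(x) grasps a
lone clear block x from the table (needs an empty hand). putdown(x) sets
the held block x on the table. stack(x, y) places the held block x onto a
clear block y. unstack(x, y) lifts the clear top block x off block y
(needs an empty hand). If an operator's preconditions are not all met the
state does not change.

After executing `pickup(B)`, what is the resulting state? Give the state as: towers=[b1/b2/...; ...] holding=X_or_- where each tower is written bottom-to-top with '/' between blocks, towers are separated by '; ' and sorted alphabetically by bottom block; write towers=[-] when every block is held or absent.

before: towers=[B; D/C/F/G; E/A] holding=-
pre[pickup(B)]: clear(B) ✓, ontable(B) ✓, handempty ✓
all met → apply pickup(B)
after:  towers=[D/C/F/G; E/A] holding=B

towers=[D/C/F/G; E/A] holding=B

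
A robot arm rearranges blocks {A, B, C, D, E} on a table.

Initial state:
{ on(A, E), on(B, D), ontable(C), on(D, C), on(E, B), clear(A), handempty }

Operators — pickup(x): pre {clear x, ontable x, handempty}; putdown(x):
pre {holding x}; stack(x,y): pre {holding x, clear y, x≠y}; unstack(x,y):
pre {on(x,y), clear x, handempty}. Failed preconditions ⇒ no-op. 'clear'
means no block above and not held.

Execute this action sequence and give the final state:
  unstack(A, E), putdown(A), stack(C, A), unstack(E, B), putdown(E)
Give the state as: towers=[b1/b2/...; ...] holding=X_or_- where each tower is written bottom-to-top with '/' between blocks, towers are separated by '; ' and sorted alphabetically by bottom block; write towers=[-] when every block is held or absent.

step 1 (unstack(A, E)): towers=[C/D/B/E] holding=A
step 2 (putdown(A)): towers=[A; C/D/B/E] holding=-
step 3 (stack(C, A)) [no-op]: towers=[A; C/D/B/E] holding=-
step 4 (unstack(E, B)): towers=[A; C/D/B] holding=E
step 5 (putdown(E)): towers=[A; C/D/B; E] holding=-

towers=[A; C/D/B; E] holding=-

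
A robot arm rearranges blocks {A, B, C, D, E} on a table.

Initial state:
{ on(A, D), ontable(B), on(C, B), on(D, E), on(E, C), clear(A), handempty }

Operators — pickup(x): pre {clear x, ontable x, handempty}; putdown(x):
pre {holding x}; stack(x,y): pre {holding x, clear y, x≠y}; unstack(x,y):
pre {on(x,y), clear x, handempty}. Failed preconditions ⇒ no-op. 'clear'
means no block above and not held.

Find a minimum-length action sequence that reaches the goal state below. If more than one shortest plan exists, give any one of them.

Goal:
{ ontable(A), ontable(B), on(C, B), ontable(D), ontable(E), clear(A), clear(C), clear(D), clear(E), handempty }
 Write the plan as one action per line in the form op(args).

step 1 (unstack(A, D)): towers=[B/C/E/D] holding=A
step 2 (putdown(A)): towers=[A; B/C/E/D] holding=-
step 3 (unstack(D, E)): towers=[A; B/C/E] holding=D
step 4 (putdown(D)): towers=[A; B/C/E; D] holding=-
step 5 (unstack(E, C)): towers=[A; B/C; D] holding=E
step 6 (putdown(E)): towers=[A; B/C; D; E] holding=-
goal check: towers=[A; B/C; D; E] holding=- — reached (length 6, optimal by BFS)

unstack(A, D)
putdown(A)
unstack(D, E)
putdown(D)
unstack(E, C)
putdown(E)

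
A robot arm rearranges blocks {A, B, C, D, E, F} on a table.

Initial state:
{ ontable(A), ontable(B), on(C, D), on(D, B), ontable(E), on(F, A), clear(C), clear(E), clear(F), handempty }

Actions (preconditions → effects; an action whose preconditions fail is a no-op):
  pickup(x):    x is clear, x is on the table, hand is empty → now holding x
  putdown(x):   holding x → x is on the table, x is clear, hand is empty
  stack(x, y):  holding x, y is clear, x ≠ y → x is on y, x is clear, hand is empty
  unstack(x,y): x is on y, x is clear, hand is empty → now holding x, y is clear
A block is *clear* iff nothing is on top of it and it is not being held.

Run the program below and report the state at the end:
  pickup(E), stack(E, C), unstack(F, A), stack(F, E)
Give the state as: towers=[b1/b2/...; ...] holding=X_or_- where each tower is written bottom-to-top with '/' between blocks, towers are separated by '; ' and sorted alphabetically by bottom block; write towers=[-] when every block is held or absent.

step 1 (pickup(E)): towers=[A/F; B/D/C] holding=E
step 2 (stack(E, C)): towers=[A/F; B/D/C/E] holding=-
step 3 (unstack(F, A)): towers=[A; B/D/C/E] holding=F
step 4 (stack(F, E)): towers=[A; B/D/C/E/F] holding=-

towers=[A; B/D/C/E/F] holding=-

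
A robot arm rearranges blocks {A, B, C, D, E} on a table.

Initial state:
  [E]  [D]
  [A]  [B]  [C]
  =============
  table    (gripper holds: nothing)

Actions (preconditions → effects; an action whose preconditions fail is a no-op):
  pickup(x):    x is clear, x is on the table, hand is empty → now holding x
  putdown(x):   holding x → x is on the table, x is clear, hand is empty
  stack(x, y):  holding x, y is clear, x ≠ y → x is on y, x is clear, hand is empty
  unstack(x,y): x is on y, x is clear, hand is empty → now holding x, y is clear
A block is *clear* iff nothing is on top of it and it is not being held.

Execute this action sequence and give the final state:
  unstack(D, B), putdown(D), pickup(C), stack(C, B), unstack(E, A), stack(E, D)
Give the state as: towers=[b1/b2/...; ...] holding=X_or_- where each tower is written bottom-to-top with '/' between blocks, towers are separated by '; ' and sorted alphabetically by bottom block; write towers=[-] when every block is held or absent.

towers=[A; B/C; D/E] holding=-

step 1 (unstack(D, B)): towers=[A/E; B; C] holding=D
step 2 (putdown(D)): towers=[A/E; B; C; D] holding=-
step 3 (pickup(C)): towers=[A/E; B; D] holding=C
step 4 (stack(C, B)): towers=[A/E; B/C; D] holding=-
step 5 (unstack(E, A)): towers=[A; B/C; D] holding=E
step 6 (stack(E, D)): towers=[A; B/C; D/E] holding=-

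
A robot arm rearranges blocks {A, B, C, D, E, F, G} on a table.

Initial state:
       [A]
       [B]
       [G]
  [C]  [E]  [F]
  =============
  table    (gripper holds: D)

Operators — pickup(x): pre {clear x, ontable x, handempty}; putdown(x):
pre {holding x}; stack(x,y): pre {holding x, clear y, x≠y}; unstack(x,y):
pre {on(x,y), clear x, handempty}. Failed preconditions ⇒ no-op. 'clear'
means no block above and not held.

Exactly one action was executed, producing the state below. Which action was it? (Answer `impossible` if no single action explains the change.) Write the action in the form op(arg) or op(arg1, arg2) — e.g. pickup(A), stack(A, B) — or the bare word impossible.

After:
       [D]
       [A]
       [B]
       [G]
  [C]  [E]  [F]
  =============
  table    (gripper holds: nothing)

stack(D, A)

target: towers=[C; E/G/B/A/D; F] holding=-
        putdown(D) → towers=[C; D; E/G/B/A; F] holding=-
       stack(D, F) → towers=[C; E/G/B/A; F/D] holding=-
       stack(D, A) → towers=[C; E/G/B/A/D; F] holding=-  ← match
       stack(D, C) → towers=[C/D; E/G/B/A; F] holding=-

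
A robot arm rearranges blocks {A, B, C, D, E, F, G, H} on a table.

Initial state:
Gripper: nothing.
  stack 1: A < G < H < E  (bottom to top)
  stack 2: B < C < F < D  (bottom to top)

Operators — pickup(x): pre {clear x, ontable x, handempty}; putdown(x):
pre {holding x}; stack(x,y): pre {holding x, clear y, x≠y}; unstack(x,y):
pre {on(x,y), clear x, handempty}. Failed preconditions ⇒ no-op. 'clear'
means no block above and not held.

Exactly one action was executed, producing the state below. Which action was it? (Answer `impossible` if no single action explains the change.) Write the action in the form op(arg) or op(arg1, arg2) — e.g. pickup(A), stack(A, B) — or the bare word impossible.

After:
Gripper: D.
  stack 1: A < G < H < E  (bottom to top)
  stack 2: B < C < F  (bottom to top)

unstack(D, F)

target: towers=[A/G/H/E; B/C/F] holding=D
     unstack(E, H) → towers=[A/G/H; B/C/F/D] holding=E
     unstack(D, F) → towers=[A/G/H/E; B/C/F] holding=D  ← match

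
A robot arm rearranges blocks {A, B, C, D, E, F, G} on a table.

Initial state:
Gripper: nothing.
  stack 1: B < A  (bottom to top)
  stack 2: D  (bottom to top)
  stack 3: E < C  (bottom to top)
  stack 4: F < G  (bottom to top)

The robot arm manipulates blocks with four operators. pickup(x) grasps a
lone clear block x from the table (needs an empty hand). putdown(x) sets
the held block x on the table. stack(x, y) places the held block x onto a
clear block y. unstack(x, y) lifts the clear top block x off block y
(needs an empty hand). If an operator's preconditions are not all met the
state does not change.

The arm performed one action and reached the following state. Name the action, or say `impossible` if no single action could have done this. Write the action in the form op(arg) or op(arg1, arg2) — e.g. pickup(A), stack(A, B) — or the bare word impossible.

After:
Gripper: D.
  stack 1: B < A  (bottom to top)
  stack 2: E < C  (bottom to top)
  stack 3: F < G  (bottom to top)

target: towers=[B/A; E/C; F/G] holding=D
     unstack(G, F) → towers=[B/A; D; E/C; F] holding=G
         pickup(D) → towers=[B/A; E/C; F/G] holding=D  ← match
     unstack(A, B) → towers=[B; D; E/C; F/G] holding=A
     unstack(C, E) → towers=[B/A; D; E; F/G] holding=C

pickup(D)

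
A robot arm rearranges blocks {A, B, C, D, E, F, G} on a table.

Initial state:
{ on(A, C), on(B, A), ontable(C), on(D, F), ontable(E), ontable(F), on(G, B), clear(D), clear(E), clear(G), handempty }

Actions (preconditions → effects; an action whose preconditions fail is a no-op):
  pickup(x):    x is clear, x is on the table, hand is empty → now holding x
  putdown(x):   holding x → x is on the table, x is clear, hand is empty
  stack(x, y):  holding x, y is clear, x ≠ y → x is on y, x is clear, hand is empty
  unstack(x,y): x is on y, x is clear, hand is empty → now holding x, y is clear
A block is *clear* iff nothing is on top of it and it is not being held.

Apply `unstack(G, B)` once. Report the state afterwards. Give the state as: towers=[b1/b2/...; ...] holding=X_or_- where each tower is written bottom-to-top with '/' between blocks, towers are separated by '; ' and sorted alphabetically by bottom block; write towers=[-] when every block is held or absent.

before: towers=[C/A/B/G; E; F/D] holding=-
pre[unstack(G, B)]: on(G,B) ok, clear(G) ok, handempty ok
all met → apply unstack(G, B)
after:  towers=[C/A/B; E; F/D] holding=G

towers=[C/A/B; E; F/D] holding=G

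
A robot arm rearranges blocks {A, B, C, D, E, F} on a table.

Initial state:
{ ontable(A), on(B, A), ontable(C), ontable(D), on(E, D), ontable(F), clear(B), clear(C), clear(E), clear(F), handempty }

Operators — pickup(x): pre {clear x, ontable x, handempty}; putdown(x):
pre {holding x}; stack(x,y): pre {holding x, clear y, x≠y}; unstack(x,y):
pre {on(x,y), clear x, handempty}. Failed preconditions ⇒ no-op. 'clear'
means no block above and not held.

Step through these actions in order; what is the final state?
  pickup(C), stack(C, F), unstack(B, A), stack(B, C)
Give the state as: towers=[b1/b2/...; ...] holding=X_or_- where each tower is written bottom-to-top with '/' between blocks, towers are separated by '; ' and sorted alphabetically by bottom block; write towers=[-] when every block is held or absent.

towers=[A; D/E; F/C/B] holding=-

step 1 (pickup(C)): towers=[A/B; D/E; F] holding=C
step 2 (stack(C, F)): towers=[A/B; D/E; F/C] holding=-
step 3 (unstack(B, A)): towers=[A; D/E; F/C] holding=B
step 4 (stack(B, C)): towers=[A; D/E; F/C/B] holding=-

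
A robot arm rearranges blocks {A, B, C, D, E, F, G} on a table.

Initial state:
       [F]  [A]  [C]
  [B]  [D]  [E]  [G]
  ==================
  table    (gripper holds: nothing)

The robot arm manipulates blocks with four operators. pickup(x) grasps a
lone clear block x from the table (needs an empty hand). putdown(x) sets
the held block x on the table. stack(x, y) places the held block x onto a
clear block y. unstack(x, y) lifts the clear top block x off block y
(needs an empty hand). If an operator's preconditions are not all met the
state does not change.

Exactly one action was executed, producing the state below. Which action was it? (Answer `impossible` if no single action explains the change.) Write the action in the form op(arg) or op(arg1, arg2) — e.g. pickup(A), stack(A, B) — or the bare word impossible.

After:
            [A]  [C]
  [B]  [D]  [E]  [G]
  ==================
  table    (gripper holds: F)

target: towers=[B; D; E/A; G/C] holding=F
         pickup(B) → towers=[D/F; E/A; G/C] holding=B
     unstack(F, D) → towers=[B; D; E/A; G/C] holding=F  ← match
     unstack(A, E) → towers=[B; D/F; E; G/C] holding=A
     unstack(C, G) → towers=[B; D/F; E/A; G] holding=C

unstack(F, D)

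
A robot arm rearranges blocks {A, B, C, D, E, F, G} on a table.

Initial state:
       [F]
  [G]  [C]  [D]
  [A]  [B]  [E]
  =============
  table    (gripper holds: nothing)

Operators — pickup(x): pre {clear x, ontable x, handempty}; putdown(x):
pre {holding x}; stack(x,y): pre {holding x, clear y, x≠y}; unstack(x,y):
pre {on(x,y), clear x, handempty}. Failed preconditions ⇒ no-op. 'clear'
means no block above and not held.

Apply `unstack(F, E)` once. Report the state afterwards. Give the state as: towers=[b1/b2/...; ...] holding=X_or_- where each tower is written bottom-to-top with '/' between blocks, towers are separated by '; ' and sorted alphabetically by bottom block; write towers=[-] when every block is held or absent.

before: towers=[A/G; B/C/F; E/D] holding=-
pre[unstack(F, E)]: on(F,E) no, clear(F) yes, handempty yes
on(F,E) unmet → unstack(F, E) is a no-op
after:  towers=[A/G; B/C/F; E/D] holding=-

towers=[A/G; B/C/F; E/D] holding=-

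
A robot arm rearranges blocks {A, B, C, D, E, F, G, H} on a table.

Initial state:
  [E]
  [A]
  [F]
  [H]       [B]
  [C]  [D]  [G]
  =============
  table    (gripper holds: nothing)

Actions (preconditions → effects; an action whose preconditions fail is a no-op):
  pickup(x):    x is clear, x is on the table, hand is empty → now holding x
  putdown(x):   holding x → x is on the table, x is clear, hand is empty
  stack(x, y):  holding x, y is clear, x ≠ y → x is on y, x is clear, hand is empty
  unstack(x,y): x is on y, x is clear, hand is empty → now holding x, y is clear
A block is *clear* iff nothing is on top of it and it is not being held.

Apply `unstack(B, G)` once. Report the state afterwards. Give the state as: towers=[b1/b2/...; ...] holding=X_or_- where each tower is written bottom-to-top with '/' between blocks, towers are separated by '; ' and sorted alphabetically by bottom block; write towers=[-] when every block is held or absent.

towers=[C/H/F/A/E; D; G] holding=B

before: towers=[C/H/F/A/E; D; G/B] holding=-
pre[unstack(B, G)]: on(B,G) ok, clear(B) ok, handempty ok
all met → apply unstack(B, G)
after:  towers=[C/H/F/A/E; D; G] holding=B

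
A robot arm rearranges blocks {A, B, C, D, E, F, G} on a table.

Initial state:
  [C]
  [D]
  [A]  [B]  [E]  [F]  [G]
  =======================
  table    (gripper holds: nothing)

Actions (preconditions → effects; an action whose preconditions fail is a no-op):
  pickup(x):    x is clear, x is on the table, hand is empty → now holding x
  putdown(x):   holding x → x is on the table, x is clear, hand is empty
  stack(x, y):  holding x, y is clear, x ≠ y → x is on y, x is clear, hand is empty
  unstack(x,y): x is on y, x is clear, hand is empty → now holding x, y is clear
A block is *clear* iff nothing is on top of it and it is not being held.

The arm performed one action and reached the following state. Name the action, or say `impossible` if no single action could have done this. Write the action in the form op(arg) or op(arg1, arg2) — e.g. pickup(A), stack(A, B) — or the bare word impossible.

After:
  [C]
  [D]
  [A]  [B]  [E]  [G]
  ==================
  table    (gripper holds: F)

pickup(F)

target: towers=[A/D/C; B; E; G] holding=F
         pickup(B) → towers=[A/D/C; E; F; G] holding=B
         pickup(F) → towers=[A/D/C; B; E; G] holding=F  ← match
         pickup(G) → towers=[A/D/C; B; E; F] holding=G
         pickup(E) → towers=[A/D/C; B; F; G] holding=E
     unstack(C, D) → towers=[A/D; B; E; F; G] holding=C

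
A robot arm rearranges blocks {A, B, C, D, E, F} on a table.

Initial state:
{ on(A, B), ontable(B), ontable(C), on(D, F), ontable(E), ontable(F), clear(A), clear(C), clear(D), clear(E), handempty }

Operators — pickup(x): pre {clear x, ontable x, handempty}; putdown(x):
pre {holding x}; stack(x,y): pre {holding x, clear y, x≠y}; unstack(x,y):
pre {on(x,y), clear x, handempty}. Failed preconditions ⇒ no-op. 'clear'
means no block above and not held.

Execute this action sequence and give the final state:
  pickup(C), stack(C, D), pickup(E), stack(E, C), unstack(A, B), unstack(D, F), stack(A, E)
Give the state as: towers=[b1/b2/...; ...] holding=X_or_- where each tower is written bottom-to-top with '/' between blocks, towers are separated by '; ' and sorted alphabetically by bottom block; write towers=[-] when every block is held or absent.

step 1 (pickup(C)): towers=[B/A; E; F/D] holding=C
step 2 (stack(C, D)): towers=[B/A; E; F/D/C] holding=-
step 3 (pickup(E)): towers=[B/A; F/D/C] holding=E
step 4 (stack(E, C)): towers=[B/A; F/D/C/E] holding=-
step 5 (unstack(A, B)): towers=[B; F/D/C/E] holding=A
step 6 (unstack(D, F)) [no-op]: towers=[B; F/D/C/E] holding=A
step 7 (stack(A, E)): towers=[B; F/D/C/E/A] holding=-

towers=[B; F/D/C/E/A] holding=-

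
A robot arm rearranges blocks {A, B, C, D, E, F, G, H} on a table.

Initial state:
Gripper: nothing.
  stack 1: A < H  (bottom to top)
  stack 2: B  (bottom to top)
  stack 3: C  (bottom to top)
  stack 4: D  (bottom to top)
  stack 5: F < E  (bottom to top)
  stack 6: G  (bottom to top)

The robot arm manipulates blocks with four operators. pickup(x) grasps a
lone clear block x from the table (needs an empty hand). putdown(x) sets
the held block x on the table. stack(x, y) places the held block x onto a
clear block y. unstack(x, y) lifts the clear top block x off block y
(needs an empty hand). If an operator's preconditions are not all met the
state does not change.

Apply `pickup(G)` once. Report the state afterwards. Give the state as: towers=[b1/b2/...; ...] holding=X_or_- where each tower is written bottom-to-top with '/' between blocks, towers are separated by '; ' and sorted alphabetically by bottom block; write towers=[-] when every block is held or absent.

towers=[A/H; B; C; D; F/E] holding=G

before: towers=[A/H; B; C; D; F/E; G] holding=-
pre[pickup(G)]: clear(G) ok, ontable(G) ok, handempty ok
all met → apply pickup(G)
after:  towers=[A/H; B; C; D; F/E] holding=G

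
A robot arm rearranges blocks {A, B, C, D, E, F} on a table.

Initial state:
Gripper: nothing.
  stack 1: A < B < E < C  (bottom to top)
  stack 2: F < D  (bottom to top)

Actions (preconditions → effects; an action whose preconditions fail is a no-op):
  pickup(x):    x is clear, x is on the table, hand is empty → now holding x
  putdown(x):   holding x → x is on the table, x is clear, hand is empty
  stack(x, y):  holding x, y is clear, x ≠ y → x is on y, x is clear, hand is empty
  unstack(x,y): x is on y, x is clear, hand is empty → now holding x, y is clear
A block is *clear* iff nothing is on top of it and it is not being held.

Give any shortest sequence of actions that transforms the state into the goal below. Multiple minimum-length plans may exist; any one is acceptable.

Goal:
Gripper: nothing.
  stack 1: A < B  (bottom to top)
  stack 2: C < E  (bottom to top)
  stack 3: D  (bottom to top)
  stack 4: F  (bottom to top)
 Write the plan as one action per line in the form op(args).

step 1 (unstack(D, F)): towers=[A/B/E/C; F] holding=D
step 2 (putdown(D)): towers=[A/B/E/C; D; F] holding=-
step 3 (unstack(C, E)): towers=[A/B/E; D; F] holding=C
step 4 (putdown(C)): towers=[A/B/E; C; D; F] holding=-
step 5 (unstack(E, B)): towers=[A/B; C; D; F] holding=E
step 6 (stack(E, C)): towers=[A/B; C/E; D; F] holding=-
goal check: towers=[A/B; C/E; D; F] holding=- — reached (length 6, optimal by BFS)

unstack(D, F)
putdown(D)
unstack(C, E)
putdown(C)
unstack(E, B)
stack(E, C)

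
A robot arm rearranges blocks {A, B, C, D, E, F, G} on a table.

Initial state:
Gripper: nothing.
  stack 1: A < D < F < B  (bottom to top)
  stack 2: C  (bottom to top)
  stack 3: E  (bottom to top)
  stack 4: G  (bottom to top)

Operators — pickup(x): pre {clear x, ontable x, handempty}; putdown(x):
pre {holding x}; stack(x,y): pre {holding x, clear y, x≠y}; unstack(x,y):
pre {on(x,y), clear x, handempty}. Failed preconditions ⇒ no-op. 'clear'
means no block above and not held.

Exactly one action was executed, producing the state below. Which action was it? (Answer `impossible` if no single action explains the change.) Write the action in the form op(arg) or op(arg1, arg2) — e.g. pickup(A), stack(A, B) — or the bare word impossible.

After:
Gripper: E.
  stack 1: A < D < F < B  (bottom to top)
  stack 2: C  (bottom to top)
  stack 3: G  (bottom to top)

target: towers=[A/D/F/B; C; G] holding=E
     unstack(B, F) → towers=[A/D/F; C; E; G] holding=B
         pickup(G) → towers=[A/D/F/B; C; E] holding=G
         pickup(E) → towers=[A/D/F/B; C; G] holding=E  ← match
         pickup(C) → towers=[A/D/F/B; E; G] holding=C

pickup(E)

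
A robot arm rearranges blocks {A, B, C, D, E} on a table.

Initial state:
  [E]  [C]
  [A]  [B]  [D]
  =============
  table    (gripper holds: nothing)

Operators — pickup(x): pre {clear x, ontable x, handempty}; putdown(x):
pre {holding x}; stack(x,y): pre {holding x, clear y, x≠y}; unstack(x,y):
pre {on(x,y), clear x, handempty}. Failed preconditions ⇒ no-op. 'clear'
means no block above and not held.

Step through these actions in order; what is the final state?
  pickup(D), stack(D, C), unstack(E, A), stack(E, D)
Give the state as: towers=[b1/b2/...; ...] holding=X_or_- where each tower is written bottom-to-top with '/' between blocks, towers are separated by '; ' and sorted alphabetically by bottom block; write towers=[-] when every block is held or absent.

towers=[A; B/C/D/E] holding=-

step 1 (pickup(D)): towers=[A/E; B/C] holding=D
step 2 (stack(D, C)): towers=[A/E; B/C/D] holding=-
step 3 (unstack(E, A)): towers=[A; B/C/D] holding=E
step 4 (stack(E, D)): towers=[A; B/C/D/E] holding=-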